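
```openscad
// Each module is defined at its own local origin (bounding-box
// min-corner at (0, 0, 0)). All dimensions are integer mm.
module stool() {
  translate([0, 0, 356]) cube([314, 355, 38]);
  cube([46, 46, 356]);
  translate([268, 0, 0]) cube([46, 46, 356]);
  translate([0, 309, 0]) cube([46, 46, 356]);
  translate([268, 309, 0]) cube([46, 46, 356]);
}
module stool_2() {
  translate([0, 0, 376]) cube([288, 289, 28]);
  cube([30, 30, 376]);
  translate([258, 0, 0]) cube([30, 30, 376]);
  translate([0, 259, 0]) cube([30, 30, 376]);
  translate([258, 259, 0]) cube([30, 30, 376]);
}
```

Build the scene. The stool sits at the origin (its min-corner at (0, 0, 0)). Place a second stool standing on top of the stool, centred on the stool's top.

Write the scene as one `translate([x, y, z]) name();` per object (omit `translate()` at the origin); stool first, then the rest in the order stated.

stool();
translate([13, 33, 394]) stool_2();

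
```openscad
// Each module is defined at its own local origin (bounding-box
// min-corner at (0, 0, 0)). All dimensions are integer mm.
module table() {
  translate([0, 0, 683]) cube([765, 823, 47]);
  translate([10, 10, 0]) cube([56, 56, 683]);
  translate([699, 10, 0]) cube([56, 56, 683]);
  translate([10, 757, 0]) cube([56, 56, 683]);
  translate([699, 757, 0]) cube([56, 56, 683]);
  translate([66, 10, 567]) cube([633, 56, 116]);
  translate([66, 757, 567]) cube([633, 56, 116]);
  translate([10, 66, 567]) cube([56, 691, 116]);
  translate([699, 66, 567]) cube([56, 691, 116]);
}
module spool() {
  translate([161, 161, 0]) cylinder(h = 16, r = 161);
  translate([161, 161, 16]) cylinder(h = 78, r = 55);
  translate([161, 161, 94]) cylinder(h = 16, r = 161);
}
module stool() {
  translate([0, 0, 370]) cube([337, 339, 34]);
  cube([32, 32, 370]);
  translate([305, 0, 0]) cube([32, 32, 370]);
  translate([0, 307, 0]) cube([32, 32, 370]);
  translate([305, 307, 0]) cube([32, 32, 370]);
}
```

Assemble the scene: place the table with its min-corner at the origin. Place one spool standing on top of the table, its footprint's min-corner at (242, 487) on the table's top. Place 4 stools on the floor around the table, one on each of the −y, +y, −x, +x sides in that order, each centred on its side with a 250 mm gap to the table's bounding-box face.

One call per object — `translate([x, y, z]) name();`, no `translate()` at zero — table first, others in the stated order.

table();
translate([242, 487, 730]) spool();
translate([214, -589, 0]) stool();
translate([214, 1073, 0]) stool();
translate([-587, 242, 0]) stool();
translate([1015, 242, 0]) stool();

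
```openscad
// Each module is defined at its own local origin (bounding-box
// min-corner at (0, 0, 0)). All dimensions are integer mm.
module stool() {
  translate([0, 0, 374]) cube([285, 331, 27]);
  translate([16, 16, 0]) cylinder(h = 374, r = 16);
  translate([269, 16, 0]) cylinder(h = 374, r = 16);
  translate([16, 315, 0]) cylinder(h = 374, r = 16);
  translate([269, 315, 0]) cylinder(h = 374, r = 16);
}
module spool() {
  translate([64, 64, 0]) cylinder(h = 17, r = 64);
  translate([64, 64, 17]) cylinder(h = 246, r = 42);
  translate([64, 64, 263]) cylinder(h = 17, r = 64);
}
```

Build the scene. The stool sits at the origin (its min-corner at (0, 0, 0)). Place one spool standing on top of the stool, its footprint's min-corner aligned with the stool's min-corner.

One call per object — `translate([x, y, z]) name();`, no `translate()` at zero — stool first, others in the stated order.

stool();
translate([0, 0, 401]) spool();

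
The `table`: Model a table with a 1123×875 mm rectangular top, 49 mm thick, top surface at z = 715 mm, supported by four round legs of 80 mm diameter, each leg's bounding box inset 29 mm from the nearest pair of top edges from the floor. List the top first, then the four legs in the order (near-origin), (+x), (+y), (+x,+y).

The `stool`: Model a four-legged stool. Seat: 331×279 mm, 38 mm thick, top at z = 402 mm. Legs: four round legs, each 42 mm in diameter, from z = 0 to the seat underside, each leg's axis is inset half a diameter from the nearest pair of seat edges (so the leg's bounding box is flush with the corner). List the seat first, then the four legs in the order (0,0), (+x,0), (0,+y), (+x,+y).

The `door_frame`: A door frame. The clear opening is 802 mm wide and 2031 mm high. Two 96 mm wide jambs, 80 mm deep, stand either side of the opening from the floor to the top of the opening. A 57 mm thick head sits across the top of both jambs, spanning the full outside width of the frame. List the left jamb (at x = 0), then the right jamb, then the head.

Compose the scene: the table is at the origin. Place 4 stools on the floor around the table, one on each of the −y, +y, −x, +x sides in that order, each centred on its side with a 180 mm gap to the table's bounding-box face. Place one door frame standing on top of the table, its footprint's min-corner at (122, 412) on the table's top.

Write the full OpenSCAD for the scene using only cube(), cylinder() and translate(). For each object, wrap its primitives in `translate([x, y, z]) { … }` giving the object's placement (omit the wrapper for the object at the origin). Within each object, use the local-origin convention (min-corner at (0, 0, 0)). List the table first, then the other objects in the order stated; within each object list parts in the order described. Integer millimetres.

translate([0, 0, 666]) cube([1123, 875, 49]);
translate([69, 69, 0]) cylinder(h = 666, r = 40);
translate([1054, 69, 0]) cylinder(h = 666, r = 40);
translate([69, 806, 0]) cylinder(h = 666, r = 40);
translate([1054, 806, 0]) cylinder(h = 666, r = 40);
translate([396, -459, 0]) {
  translate([0, 0, 364]) cube([331, 279, 38]);
  translate([21, 21, 0]) cylinder(h = 364, r = 21);
  translate([310, 21, 0]) cylinder(h = 364, r = 21);
  translate([21, 258, 0]) cylinder(h = 364, r = 21);
  translate([310, 258, 0]) cylinder(h = 364, r = 21);
}
translate([396, 1055, 0]) {
  translate([0, 0, 364]) cube([331, 279, 38]);
  translate([21, 21, 0]) cylinder(h = 364, r = 21);
  translate([310, 21, 0]) cylinder(h = 364, r = 21);
  translate([21, 258, 0]) cylinder(h = 364, r = 21);
  translate([310, 258, 0]) cylinder(h = 364, r = 21);
}
translate([-511, 298, 0]) {
  translate([0, 0, 364]) cube([331, 279, 38]);
  translate([21, 21, 0]) cylinder(h = 364, r = 21);
  translate([310, 21, 0]) cylinder(h = 364, r = 21);
  translate([21, 258, 0]) cylinder(h = 364, r = 21);
  translate([310, 258, 0]) cylinder(h = 364, r = 21);
}
translate([1303, 298, 0]) {
  translate([0, 0, 364]) cube([331, 279, 38]);
  translate([21, 21, 0]) cylinder(h = 364, r = 21);
  translate([310, 21, 0]) cylinder(h = 364, r = 21);
  translate([21, 258, 0]) cylinder(h = 364, r = 21);
  translate([310, 258, 0]) cylinder(h = 364, r = 21);
}
translate([122, 412, 715]) {
  cube([96, 80, 2031]);
  translate([898, 0, 0]) cube([96, 80, 2031]);
  translate([0, 0, 2031]) cube([994, 80, 57]);
}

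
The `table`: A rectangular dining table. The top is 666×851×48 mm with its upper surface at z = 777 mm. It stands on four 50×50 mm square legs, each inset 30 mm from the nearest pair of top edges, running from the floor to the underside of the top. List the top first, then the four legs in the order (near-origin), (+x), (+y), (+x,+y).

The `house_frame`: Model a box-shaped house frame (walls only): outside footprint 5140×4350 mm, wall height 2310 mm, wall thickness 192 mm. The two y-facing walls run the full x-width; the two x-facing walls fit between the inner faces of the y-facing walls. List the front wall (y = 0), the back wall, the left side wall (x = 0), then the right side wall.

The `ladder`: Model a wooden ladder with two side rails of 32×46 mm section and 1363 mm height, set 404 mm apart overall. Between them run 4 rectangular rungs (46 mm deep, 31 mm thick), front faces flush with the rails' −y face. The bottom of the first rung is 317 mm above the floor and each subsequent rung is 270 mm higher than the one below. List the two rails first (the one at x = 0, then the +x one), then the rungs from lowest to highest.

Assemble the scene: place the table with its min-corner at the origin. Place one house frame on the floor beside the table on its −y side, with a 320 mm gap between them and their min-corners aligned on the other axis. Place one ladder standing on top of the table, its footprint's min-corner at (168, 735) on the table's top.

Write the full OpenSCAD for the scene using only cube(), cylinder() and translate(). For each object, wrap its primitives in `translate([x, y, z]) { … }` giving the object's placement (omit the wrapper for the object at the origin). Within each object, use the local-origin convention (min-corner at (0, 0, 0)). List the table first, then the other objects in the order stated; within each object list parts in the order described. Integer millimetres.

translate([0, 0, 729]) cube([666, 851, 48]);
translate([30, 30, 0]) cube([50, 50, 729]);
translate([586, 30, 0]) cube([50, 50, 729]);
translate([30, 771, 0]) cube([50, 50, 729]);
translate([586, 771, 0]) cube([50, 50, 729]);
translate([0, -4670, 0]) {
  cube([5140, 192, 2310]);
  translate([0, 4158, 0]) cube([5140, 192, 2310]);
  translate([0, 192, 0]) cube([192, 3966, 2310]);
  translate([4948, 192, 0]) cube([192, 3966, 2310]);
}
translate([168, 735, 777]) {
  cube([32, 46, 1363]);
  translate([372, 0, 0]) cube([32, 46, 1363]);
  translate([32, 0, 317]) cube([340, 46, 31]);
  translate([32, 0, 587]) cube([340, 46, 31]);
  translate([32, 0, 857]) cube([340, 46, 31]);
  translate([32, 0, 1127]) cube([340, 46, 31]);
}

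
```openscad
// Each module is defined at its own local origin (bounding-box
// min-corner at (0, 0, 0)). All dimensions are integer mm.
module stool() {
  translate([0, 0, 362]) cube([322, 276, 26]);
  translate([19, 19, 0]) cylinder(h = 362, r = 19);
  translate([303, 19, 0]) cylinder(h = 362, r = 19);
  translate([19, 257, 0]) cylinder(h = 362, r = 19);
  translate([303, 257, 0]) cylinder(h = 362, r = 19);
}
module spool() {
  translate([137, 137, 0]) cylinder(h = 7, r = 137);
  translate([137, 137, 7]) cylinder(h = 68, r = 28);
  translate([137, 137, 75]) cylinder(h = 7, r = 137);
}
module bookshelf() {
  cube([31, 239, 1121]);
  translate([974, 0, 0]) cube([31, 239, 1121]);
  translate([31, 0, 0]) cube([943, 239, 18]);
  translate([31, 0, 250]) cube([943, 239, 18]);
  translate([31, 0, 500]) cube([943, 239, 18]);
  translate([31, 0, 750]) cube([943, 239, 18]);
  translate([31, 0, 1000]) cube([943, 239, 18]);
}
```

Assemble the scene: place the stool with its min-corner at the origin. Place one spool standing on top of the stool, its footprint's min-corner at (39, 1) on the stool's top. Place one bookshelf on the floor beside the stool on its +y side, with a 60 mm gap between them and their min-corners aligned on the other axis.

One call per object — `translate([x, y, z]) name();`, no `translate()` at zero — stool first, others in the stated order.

stool();
translate([39, 1, 388]) spool();
translate([0, 336, 0]) bookshelf();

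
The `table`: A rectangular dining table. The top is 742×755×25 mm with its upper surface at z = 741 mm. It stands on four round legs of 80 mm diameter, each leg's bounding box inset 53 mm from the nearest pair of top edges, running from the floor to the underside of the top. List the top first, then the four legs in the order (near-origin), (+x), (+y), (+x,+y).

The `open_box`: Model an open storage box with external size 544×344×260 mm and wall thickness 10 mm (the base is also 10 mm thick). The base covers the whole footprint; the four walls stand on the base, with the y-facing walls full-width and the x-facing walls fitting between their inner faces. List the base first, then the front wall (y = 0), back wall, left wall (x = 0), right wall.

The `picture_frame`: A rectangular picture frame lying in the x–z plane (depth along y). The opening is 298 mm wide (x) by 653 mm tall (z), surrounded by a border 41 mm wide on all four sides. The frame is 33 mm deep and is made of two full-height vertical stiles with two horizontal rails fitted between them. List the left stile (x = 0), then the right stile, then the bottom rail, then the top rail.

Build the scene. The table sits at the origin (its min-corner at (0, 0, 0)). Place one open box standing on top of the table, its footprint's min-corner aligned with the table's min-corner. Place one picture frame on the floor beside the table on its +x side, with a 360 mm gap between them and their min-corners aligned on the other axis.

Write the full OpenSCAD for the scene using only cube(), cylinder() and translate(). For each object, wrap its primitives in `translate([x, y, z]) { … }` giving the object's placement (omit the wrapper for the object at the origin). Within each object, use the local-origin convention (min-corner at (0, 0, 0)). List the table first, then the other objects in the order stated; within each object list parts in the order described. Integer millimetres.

translate([0, 0, 716]) cube([742, 755, 25]);
translate([93, 93, 0]) cylinder(h = 716, r = 40);
translate([649, 93, 0]) cylinder(h = 716, r = 40);
translate([93, 662, 0]) cylinder(h = 716, r = 40);
translate([649, 662, 0]) cylinder(h = 716, r = 40);
translate([0, 0, 741]) {
  cube([544, 344, 10]);
  translate([0, 0, 10]) cube([544, 10, 250]);
  translate([0, 334, 10]) cube([544, 10, 250]);
  translate([0, 10, 10]) cube([10, 324, 250]);
  translate([534, 10, 10]) cube([10, 324, 250]);
}
translate([1102, 0, 0]) {
  cube([41, 33, 735]);
  translate([339, 0, 0]) cube([41, 33, 735]);
  translate([41, 0, 0]) cube([298, 33, 41]);
  translate([41, 0, 694]) cube([298, 33, 41]);
}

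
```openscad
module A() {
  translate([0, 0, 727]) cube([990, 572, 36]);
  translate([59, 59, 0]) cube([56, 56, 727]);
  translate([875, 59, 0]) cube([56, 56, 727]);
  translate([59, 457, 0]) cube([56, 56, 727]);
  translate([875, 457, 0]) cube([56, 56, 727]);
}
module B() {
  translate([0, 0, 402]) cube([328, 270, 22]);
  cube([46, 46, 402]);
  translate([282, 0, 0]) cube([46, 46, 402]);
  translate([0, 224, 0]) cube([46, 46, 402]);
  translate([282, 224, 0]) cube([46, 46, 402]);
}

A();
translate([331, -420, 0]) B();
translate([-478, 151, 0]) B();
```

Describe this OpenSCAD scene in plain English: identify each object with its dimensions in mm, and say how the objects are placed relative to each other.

A is a table: top 990 mm (x) × 572 mm (y), 36 mm thick, upper face at z = 763 mm, on four 56×56 mm square legs, each inset 59 mm from the nearest pair of top edges, running from z = 0 to the bottom of the top.

B is a four-legged stool. The seat is a 328×270×22 mm slab whose top surface is at z = 424 mm; four square legs, each 46×46 mm in cross-section, run from the floor (z = 0) to the underside of the seat, each flush with a corner of the seat.

Two stools sit around the table at the −y, −x sides.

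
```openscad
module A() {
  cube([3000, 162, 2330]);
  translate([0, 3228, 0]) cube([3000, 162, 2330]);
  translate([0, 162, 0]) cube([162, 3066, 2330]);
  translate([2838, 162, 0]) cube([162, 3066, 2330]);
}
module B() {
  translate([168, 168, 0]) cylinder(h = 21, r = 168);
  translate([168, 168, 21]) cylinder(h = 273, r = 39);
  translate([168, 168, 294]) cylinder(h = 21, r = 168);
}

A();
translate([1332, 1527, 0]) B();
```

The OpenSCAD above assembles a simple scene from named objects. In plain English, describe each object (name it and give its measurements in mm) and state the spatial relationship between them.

A is a box-shaped house frame (walls only): outside footprint 3000×3390 mm, wall height 2330 mm, wall thickness 162 mm. The two y-facing walls run the full x-width; the two x-facing walls fit between the inner faces of the y-facing walls.

B is a spool: two coaxial disc flanges of radius 168 mm and thickness 21 mm, joined by a core cylinder of radius 39 mm and height 273 mm. The lower flange rests on z = 0 and the three cylinders share a vertical axis.

The spool sits inside the house frame, centred.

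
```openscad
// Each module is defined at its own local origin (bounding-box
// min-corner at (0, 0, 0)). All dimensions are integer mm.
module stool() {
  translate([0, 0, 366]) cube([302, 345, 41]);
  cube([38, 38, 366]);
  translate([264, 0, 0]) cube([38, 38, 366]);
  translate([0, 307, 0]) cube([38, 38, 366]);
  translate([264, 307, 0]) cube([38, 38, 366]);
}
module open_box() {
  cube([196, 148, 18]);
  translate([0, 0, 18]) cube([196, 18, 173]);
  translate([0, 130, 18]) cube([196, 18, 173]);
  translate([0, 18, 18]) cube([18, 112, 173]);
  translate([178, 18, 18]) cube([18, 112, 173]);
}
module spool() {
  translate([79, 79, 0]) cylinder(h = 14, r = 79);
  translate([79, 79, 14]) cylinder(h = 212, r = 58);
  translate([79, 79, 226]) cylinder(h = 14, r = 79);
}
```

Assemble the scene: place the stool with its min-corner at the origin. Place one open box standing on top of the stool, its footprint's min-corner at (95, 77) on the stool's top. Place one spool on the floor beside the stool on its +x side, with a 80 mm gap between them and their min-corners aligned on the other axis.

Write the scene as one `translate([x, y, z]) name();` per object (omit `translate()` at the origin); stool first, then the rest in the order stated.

stool();
translate([95, 77, 407]) open_box();
translate([382, 0, 0]) spool();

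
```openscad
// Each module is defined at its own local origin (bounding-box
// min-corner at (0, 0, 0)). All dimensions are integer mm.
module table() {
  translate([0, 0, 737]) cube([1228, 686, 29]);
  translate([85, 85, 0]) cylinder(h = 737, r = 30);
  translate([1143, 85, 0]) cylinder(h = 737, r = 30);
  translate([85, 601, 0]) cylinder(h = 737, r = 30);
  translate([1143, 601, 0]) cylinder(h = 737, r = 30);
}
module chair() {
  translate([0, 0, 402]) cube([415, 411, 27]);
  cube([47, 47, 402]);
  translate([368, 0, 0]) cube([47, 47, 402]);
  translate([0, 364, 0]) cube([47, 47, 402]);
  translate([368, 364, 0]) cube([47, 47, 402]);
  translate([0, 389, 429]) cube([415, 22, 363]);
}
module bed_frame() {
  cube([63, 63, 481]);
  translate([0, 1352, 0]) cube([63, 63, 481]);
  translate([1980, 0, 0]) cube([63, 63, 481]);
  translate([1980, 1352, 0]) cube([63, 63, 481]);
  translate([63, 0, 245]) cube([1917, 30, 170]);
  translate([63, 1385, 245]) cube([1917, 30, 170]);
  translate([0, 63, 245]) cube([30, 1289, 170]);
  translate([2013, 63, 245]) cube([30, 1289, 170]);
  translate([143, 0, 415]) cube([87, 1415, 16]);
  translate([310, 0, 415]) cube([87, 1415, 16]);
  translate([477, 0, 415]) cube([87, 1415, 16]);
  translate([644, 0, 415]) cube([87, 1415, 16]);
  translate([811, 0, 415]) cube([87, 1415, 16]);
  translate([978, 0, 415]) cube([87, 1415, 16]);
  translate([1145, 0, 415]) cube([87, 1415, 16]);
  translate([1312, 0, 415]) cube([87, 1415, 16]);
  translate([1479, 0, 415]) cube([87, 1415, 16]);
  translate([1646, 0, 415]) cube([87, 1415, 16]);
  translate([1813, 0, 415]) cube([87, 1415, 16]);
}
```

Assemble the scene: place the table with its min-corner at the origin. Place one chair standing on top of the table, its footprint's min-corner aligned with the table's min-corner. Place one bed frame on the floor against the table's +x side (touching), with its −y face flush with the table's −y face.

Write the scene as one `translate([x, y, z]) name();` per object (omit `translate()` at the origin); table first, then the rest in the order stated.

table();
translate([0, 0, 766]) chair();
translate([1228, 0, 0]) bed_frame();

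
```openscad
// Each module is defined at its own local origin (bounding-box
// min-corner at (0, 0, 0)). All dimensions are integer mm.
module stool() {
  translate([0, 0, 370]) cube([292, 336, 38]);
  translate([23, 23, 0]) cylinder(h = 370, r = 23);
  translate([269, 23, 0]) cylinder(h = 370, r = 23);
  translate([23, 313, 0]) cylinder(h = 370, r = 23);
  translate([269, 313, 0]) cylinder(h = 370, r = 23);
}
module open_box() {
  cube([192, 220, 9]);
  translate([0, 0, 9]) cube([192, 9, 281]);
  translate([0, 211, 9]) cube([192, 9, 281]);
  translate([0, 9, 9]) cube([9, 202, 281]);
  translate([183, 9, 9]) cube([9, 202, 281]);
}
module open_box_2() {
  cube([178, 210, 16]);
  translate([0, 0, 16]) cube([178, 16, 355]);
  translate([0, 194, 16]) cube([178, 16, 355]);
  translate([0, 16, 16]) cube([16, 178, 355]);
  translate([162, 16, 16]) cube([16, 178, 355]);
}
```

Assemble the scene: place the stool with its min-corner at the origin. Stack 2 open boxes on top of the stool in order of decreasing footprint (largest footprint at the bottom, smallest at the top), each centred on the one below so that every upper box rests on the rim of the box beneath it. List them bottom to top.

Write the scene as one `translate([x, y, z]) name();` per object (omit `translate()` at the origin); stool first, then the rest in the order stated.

stool();
translate([50, 58, 408]) open_box();
translate([57, 63, 698]) open_box_2();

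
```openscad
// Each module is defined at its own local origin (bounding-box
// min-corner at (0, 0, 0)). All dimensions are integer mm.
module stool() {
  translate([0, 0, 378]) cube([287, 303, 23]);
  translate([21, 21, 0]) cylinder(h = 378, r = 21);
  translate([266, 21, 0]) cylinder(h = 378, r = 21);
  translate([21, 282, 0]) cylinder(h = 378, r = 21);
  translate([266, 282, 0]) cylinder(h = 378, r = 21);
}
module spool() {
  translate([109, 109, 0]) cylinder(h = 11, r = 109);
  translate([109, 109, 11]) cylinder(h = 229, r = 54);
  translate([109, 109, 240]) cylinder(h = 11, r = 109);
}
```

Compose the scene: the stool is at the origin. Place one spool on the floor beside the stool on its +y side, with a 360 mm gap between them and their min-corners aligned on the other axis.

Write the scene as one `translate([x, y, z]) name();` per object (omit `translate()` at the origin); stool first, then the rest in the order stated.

stool();
translate([0, 663, 0]) spool();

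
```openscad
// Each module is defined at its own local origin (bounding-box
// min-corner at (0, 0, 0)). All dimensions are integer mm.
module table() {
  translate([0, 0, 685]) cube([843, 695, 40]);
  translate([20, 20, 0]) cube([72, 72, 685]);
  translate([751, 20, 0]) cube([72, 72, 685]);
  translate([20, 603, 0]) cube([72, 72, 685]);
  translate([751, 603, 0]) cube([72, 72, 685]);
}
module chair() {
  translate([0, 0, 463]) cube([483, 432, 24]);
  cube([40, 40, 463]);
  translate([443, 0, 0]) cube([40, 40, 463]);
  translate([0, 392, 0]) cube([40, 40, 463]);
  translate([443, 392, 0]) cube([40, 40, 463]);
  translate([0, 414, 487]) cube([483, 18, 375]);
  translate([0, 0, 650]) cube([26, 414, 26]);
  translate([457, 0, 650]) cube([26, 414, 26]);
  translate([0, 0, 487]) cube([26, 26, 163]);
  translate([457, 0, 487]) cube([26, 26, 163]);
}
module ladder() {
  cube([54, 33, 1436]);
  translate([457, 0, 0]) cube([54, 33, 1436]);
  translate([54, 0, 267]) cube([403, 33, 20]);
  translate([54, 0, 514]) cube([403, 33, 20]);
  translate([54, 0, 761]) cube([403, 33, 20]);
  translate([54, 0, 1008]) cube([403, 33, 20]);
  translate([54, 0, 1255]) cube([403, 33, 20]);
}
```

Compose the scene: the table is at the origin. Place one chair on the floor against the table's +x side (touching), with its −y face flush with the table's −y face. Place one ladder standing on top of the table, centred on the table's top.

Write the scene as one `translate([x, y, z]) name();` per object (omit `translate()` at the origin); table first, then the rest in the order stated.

table();
translate([843, 0, 0]) chair();
translate([166, 331, 725]) ladder();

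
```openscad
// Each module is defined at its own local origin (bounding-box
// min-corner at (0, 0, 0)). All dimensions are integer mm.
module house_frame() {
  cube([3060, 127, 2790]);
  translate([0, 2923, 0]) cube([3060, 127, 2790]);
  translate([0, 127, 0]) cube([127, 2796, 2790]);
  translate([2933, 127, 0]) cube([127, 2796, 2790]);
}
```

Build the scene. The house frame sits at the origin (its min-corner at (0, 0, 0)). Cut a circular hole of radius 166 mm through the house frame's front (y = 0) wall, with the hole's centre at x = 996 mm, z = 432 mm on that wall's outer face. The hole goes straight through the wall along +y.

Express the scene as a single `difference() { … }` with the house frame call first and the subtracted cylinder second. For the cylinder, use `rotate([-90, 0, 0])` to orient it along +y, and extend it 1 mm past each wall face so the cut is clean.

difference() {
  house_frame();
  translate([996, -1, 432]) rotate([-90, 0, 0]) cylinder(h = 129, r = 166);
}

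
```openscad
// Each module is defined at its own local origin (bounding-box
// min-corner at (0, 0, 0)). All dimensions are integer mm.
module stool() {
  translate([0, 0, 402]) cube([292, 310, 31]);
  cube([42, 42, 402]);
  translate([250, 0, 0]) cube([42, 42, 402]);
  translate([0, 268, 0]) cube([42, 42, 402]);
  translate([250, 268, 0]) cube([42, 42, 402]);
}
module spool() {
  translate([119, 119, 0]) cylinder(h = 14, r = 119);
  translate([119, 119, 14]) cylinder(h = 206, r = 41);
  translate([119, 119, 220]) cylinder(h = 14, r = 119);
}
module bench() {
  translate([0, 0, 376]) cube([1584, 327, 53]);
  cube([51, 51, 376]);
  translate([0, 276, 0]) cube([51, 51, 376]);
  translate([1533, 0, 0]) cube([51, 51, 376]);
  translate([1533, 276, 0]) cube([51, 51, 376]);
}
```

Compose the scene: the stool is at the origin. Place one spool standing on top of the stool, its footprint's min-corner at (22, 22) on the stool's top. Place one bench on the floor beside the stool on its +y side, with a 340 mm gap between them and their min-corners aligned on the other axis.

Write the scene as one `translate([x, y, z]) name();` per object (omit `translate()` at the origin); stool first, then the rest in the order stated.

stool();
translate([22, 22, 433]) spool();
translate([0, 650, 0]) bench();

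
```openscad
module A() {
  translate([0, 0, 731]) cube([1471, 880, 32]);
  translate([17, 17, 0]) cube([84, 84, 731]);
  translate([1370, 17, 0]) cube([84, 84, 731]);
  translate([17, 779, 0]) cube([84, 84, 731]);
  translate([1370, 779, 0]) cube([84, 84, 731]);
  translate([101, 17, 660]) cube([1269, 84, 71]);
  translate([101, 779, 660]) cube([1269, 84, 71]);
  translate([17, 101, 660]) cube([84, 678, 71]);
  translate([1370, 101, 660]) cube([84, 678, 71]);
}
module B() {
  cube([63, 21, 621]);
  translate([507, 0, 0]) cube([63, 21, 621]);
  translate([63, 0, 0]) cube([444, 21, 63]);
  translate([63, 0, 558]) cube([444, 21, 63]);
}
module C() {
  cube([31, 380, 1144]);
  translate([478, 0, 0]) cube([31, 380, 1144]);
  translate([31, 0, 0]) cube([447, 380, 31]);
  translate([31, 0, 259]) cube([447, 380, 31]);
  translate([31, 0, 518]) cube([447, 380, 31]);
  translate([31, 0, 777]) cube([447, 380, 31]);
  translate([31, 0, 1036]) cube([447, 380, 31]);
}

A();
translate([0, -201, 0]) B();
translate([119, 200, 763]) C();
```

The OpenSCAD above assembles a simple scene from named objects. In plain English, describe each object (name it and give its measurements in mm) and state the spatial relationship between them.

A is a table with a 1471×880 mm rectangular top, 32 mm thick, top surface at z = 763 mm, supported by four 84×84 mm square legs, each inset 17 mm from the nearest pair of top edges, running from the floor. Four apron rails, 84 mm thick and 71 mm tall, run between adjacent legs with their top edges flush with the underside of the top and their outer faces flush with the legs' outer faces.

B is a picture frame with a 444×495 mm rectangular opening (x by z) and a uniform 63 mm border on every side. Frame depth is 21 mm along y. It is built from two vertical stiles running the full outside height and two horizontal rails spanning the gap between the stiles.

C is a bookshelf 509 mm wide overall, 380 mm deep and 1144 mm tall. The two sides are 31 mm thick vertical panels. 5 horizontal shelves of 31 mm thickness span between the inner faces of the sides; the lowest shelf sits on the floor and shelves are stacked with a clear vertical gap of 228 mm between each pair.

The picture frame is on the floor beside the table on its −y side. The bookshelf is on top of the table.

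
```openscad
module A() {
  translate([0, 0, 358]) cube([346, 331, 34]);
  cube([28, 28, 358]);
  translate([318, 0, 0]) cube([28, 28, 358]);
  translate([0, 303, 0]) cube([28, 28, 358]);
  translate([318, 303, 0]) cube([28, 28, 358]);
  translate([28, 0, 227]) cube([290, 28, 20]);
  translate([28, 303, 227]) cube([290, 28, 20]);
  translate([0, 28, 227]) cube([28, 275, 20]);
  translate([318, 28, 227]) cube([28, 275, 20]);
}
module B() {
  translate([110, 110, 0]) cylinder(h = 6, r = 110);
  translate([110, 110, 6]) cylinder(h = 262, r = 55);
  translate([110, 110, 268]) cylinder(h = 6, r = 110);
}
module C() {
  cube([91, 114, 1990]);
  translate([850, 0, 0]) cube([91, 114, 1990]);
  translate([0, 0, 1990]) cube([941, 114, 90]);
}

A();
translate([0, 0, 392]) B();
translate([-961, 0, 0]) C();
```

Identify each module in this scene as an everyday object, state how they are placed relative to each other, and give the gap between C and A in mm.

The door frame's nearest face is 20 mm from the stool's −x face.

A is a stool. B is a spool. C is a door frame. The spool is on top of the stool. The door frame is on the floor beside the stool on its −x side. The gap between the door frame and the stool is 20 mm.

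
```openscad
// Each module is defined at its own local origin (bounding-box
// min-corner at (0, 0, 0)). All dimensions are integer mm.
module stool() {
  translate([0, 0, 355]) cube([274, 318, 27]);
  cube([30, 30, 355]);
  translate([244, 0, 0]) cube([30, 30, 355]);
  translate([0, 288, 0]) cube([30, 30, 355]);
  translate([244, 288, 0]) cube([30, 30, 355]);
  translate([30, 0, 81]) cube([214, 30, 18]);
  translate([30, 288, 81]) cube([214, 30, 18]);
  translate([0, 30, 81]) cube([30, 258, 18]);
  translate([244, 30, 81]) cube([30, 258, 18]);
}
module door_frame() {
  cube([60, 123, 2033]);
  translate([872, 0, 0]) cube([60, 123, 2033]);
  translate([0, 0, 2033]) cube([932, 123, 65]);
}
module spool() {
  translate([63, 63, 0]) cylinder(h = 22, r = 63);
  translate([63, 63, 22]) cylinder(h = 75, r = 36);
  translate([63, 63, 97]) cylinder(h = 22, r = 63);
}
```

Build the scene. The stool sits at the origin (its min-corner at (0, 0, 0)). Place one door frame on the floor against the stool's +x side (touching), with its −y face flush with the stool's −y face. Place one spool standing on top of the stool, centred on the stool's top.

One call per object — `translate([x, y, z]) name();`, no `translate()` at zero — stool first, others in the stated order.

stool();
translate([274, 0, 0]) door_frame();
translate([74, 96, 382]) spool();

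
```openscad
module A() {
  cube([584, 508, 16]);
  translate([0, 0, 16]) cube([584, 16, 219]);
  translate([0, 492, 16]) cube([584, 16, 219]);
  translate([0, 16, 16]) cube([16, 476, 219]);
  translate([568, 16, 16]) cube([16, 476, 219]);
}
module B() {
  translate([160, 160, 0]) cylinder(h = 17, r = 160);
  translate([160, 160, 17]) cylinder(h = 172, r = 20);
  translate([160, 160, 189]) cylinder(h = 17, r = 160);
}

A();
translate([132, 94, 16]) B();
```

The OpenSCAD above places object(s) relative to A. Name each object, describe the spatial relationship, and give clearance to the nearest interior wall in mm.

Clearances: x = 116, y = 78; minimum 78 mm.

A is an open box. B is a spool. The spool sits inside the open box, centred. The clearance to the nearest interior wall is 78 mm.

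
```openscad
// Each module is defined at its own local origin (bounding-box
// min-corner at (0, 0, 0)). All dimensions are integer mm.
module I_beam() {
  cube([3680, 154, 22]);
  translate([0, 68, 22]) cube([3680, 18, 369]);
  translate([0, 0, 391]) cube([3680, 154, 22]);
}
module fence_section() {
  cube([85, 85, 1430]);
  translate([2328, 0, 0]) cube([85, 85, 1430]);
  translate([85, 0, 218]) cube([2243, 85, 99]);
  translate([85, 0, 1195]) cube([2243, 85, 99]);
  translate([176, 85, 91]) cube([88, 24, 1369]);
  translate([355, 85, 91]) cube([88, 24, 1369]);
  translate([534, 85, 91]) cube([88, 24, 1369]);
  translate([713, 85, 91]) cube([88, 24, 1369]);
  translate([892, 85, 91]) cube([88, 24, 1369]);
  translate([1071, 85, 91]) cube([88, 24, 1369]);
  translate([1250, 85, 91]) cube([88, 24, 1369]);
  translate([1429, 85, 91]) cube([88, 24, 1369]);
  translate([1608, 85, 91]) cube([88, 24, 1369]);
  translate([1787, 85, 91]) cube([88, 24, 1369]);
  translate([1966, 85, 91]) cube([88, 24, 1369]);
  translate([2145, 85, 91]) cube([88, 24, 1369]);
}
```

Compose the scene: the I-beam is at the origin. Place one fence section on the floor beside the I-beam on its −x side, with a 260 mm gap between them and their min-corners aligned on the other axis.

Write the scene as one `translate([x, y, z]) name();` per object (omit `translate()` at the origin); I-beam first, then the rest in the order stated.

I_beam();
translate([-2673, 0, 0]) fence_section();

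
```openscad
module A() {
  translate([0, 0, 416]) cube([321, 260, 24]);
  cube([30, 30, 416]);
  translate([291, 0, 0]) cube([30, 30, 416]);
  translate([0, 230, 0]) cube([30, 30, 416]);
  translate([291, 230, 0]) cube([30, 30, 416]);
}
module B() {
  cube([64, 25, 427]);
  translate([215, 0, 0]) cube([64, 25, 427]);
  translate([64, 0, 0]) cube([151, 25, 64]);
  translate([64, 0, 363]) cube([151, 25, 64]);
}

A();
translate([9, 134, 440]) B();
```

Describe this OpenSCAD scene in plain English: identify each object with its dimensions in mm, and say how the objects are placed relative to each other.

A is a four-legged stool. The seat is a 321×260×24 mm slab whose top surface is at z = 440 mm; four square legs, each 30×30 mm in cross-section, run from the floor (z = 0) to the underside of the seat, each flush with a corner of the seat.

B is a rectangular picture frame lying in the x–z plane (depth along y). The opening is 151 mm wide (x) by 299 mm tall (z), surrounded by a border 64 mm wide on all four sides. The frame is 25 mm deep and is made of two full-height vertical stiles with two horizontal rails fitted between them.

The picture frame is on top of the stool.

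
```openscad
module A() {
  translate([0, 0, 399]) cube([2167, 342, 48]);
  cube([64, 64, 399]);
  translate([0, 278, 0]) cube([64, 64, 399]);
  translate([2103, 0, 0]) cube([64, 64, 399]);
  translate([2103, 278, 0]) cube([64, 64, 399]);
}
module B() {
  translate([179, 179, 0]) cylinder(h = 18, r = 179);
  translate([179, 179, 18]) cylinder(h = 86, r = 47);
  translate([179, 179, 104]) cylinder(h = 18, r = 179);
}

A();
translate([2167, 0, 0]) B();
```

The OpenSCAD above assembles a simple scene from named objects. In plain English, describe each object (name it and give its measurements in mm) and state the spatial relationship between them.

A is a long wooden bench with a 2167 mm (x) × 342 mm (y) seat, 48 mm thick, its top surface 447 mm above the floor. Four 64 mm square legs at the seat corners, flush with the edges, run from z = 0 to the seat underside.

B is a spool: two coaxial disc flanges of radius 179 mm and thickness 18 mm, joined by a core cylinder of radius 47 mm and height 86 mm. The lower flange rests on z = 0 and the three cylinders share a vertical axis.

The spool is against the bench's +x side, with their −y faces flush.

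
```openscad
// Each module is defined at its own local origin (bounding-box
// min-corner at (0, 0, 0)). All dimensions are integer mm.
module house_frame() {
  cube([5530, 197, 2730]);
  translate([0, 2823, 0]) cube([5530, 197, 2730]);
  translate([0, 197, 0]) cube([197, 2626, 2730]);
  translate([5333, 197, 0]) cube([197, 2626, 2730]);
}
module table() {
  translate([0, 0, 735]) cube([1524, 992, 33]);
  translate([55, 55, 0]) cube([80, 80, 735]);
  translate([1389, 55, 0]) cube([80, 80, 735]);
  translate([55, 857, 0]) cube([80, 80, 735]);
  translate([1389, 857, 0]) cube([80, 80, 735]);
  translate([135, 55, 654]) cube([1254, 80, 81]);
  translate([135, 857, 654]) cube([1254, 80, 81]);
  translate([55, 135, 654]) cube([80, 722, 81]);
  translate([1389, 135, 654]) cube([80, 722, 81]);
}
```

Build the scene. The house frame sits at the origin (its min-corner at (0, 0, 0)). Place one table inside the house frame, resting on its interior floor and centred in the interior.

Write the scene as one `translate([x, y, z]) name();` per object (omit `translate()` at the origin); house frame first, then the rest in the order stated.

house_frame();
translate([2003, 1014, 0]) table();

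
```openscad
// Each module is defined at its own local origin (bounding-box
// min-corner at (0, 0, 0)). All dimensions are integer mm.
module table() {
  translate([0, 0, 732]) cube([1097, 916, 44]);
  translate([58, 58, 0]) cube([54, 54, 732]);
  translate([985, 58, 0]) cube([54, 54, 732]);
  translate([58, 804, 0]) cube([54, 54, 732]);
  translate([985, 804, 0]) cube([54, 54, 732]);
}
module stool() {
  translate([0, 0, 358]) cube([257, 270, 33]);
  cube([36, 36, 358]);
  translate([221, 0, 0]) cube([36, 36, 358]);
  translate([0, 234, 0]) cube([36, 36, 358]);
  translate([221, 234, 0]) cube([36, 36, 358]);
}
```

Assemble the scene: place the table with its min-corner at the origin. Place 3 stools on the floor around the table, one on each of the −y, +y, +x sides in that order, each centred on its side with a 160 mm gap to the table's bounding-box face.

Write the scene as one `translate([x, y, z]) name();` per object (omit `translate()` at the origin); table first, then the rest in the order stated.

table();
translate([420, -430, 0]) stool();
translate([420, 1076, 0]) stool();
translate([1257, 323, 0]) stool();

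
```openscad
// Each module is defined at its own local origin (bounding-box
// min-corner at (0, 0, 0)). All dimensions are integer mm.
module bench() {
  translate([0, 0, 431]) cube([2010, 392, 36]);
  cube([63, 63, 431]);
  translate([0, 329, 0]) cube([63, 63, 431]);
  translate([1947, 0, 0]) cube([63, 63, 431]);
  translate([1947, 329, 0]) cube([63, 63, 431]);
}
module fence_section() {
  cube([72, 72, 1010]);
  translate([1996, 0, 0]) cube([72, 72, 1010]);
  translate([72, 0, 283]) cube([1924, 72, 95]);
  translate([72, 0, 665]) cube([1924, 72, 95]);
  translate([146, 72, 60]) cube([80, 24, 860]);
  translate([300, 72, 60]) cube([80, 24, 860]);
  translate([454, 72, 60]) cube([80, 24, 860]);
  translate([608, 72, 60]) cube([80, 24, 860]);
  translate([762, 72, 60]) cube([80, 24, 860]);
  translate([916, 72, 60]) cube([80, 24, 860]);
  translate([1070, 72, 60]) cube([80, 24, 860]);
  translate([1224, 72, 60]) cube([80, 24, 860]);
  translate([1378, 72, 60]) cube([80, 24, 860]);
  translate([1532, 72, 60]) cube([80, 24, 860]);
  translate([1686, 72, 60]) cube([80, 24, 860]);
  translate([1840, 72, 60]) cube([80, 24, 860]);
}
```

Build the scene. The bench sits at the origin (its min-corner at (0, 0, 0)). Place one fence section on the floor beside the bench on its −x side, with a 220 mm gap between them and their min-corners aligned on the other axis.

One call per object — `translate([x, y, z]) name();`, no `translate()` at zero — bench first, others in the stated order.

bench();
translate([-2288, 0, 0]) fence_section();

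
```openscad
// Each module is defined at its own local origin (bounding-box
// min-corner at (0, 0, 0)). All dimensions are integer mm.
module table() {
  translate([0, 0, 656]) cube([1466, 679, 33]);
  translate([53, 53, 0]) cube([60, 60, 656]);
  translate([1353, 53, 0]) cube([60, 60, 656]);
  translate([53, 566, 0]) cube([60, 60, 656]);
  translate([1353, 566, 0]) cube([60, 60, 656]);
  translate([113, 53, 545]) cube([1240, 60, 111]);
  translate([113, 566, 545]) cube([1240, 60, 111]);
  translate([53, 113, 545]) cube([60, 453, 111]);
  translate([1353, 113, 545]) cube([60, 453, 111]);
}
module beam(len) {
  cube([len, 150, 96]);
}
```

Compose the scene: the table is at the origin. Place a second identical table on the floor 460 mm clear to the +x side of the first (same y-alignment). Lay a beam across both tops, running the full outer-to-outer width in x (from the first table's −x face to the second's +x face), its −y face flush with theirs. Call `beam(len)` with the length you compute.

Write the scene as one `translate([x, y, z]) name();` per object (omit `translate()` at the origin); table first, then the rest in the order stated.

table();
translate([1926, 0, 0]) table();
translate([0, 0, 689]) beam(3392);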